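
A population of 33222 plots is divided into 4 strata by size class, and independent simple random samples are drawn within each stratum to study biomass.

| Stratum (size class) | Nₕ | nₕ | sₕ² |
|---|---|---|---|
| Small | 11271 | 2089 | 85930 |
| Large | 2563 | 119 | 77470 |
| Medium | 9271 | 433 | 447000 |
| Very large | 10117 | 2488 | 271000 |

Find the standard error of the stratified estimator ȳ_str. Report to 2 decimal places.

9.58

Var(ȳ_str) = Σₕ Wₕ²(1 − fₕ)sₕ²/nₕ with Wₕ = Nₕ/N, N = 33222.
Small: Wₕ = 0.33926314; term = 0.33926314²·(1 − 0.18534292)·85930/2089 = 3.8570437.
Large: Wₕ = 0.07714767; term = 0.07714767²·(1 − 0.04642996)·77470/119 = 3.6947483.
Medium: Wₕ = 0.27906207; term = 0.27906207²·(1 − 0.04670478)·447000/433 = 76.638793.
Very large: Wₕ = 0.30452712; term = 0.30452712²·(1 − 0.24592270)·271000/2488 = 7.6170487.
Sum = 91.807634.
SE = √(91.807634) = 9.58.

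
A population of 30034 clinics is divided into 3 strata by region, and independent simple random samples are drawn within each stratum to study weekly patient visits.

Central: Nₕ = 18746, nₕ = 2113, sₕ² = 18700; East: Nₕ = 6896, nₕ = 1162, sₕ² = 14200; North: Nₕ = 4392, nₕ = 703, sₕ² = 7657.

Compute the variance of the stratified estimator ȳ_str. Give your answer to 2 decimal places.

Var(ȳ_str) = Σₕ Wₕ²(1 − fₕ)sₕ²/nₕ with Wₕ = Nₕ/N, N = 30034.
Central: Wₕ = 0.62415929; term = 0.62415929²·(1 − 0.11271738)·18700/2113 = 3.059109.
East: Wₕ = 0.22960645; term = 0.22960645²·(1 − 0.16850348)·14200/1162 = 0.53568663.
North: Wₕ = 0.14623427; term = 0.14623427²·(1 − 0.16006375)·7657/703 = 0.19563563.
Sum = 3.7904313.

3.79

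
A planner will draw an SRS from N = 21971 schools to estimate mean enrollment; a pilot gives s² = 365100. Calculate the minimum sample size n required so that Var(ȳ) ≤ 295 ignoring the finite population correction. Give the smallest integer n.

1238

Without fpc, n₀ = s²/D = 365100/295 = 1237.6271.
Rounding up, n = 1238.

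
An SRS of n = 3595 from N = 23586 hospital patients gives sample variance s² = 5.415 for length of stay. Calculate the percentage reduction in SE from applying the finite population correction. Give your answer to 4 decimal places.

7.9359

f = n/N = 3595/23586 = 0.15242093.
SE_no-fpc = √(s²/n) = 0.038810549; SE_fpc = √((1−f)s²/n) = 0.035730566.
Ratio = √(1−f) = 0.92064058. Reduction = 100·(1 − 0.92064058) = 7.9359%.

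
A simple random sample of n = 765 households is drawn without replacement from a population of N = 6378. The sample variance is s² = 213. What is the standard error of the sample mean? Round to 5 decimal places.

0.49501

Under SRS without replacement, Var(ȳ) = (1 − f)·s²/n with f = n/N = 765/6378 = 0.11994356.
Var(ȳ) = (1 − 0.11994356)·213/765 = 0.88005644·0.27843137 = 0.24503532.
SE(ȳ) = √(0.24503532) = 0.49501.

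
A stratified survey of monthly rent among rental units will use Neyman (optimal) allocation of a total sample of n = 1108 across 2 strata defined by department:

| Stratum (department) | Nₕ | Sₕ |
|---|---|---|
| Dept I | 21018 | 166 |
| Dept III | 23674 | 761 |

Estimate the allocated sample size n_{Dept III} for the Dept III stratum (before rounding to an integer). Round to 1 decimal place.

928.2

Neyman allocation: nₕ = n·NₕSₕ / Σⱼ NⱼSⱼ.
Σ NⱼSⱼ = 21018·166 + 23674·761 = 2.1504902 × 10^7.
n_{Dept III} = 1108·23674·761 / (2.1504902 × 10^7) = 928.2.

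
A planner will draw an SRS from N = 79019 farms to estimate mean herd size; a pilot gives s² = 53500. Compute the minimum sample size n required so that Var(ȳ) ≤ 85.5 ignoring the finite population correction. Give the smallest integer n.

Without fpc, n₀ = s²/D = 53500/85.5 = 625.7310.
Rounding up, n = 626.

626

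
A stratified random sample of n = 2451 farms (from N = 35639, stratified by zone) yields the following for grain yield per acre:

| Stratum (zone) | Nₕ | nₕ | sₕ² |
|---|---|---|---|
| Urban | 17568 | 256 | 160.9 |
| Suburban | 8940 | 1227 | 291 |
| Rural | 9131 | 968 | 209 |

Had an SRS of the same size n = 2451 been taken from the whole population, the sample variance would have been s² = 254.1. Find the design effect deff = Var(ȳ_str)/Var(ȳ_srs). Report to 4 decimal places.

Var(ȳ_str) = Σ Wₕ²(1−fₕ)sₕ²/nₕ with Wₕ = Nₕ/35639:
  Urban: (17568/35639)²·(1−256/17568)·160.9/256 = 0.15049935
  Suburban: (8940/35639)²·(1−1227/8940)·291/1227 = 0.012875327
  Rural: (9131/35639)²·(1−968/9131)·209/968 = 0.012670334
  → Var(ȳ_str) = 0.17604501.
Var(ȳ_srs) = (1 − 2451/35639)·254.1/2451 = 0.096542141.
deff = 0.17604501 / 0.096542141 = 1.8235.

1.8235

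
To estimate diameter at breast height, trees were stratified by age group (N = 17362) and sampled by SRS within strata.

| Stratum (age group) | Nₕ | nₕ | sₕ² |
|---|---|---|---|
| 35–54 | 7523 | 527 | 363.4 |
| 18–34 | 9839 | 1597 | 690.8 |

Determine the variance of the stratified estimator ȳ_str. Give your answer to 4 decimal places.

Var(ȳ_str) = Σₕ Wₕ²(1 − fₕ)sₕ²/nₕ with Wₕ = Nₕ/N, N = 17362.
35–54: Wₕ = 0.43330261; term = 0.43330261²·(1 − 0.07005184)·363.4/527 = 0.120397.
18–34: Wₕ = 0.56669739; term = 0.56669739²·(1 − 0.16231324)·690.8/1597 = 0.11636744.
Sum = 0.23676444.

0.2368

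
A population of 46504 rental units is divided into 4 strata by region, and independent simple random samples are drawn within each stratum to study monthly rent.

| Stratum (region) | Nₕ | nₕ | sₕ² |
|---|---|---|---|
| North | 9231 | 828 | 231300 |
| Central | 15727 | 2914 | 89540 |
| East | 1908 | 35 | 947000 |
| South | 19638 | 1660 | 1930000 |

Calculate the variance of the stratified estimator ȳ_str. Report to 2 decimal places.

Var(ȳ_str) = Σₕ Wₕ²(1 − fₕ)sₕ²/nₕ with Wₕ = Nₕ/N, N = 46504.
North: Wₕ = 0.19849905; term = 0.19849905²·(1 − 0.08969776)·231300/828 = 10.01954.
Central: Wₕ = 0.33818596; term = 0.33818596²·(1 − 0.18528645)·89540/2914 = 2.8631469.
East: Wₕ = 0.04102873; term = 0.04102873²·(1 − 0.01834382)·947000/35 = 44.711317.
South: Wₕ = 0.42228625; term = 0.42228625²·(1 − 0.08452999)·1930000/1660 = 189.80482.
Sum = 247.39882.

247.40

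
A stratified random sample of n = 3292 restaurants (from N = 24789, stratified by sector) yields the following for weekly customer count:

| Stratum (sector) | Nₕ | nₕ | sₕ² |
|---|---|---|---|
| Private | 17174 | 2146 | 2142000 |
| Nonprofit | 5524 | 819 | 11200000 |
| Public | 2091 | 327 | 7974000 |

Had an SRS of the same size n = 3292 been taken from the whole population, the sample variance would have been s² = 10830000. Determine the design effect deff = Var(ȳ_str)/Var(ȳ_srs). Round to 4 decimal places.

Var(ȳ_str) = Σ Wₕ²(1−fₕ)sₕ²/nₕ with Wₕ = Nₕ/24789:
  Private: (17174/24789)²·(1−2146/17174)·2142000/2146 = 419.2223
  Nonprofit: (5524/24789)²·(1−819/5524)·11200000/819 = 578.40149
  Public: (2091/24789)²·(1−327/2091)·7974000/327 = 146.37371
  → Var(ȳ_str) = 1143.9975.
Var(ȳ_srs) = (1 − 3292/24789)·10830000/3292 = 2852.9061.
deff = 1143.9975 / 2852.9061 = 0.4010.

0.4010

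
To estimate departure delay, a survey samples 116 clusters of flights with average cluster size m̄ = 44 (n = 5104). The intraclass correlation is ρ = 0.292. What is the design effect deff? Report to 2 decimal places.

13.56

deff = 1 + (44 − 1)·0.292 = 1 + 12.556 = 13.556.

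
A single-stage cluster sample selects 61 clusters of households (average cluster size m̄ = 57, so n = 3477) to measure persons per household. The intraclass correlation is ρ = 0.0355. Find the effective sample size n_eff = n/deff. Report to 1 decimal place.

1163.7

deff = 1 + (57 − 1)·0.0355 = 1 + 1.988 = 2.988.
n_eff = 3477 / 2.988 = 1163.7.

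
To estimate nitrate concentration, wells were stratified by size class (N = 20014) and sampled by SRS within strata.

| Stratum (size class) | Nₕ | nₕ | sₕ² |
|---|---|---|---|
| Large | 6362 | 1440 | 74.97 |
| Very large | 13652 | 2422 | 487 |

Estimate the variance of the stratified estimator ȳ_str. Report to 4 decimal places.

Var(ȳ_str) = Σₕ Wₕ²(1 − fₕ)sₕ²/nₕ with Wₕ = Nₕ/N, N = 20014.
Large: Wₕ = 0.31787749; term = 0.31787749²·(1 − 0.22634392)·74.97/1440 = 0.0040699821.
Very large: Wₕ = 0.68212251; term = 0.68212251²·(1 − 0.17740990)·487/2422 = 0.076959647.
Sum = 0.081029629.

0.0810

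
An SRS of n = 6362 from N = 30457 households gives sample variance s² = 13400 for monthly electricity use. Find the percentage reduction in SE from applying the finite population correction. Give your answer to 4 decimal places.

f = n/N = 6362/30457 = 0.20888466.
SE_no-fpc = √(s²/n) = 1.4512946; SE_fpc = √((1−f)s²/n) = 1.2908491.
Ratio = √(1−f) = 0.88944665. Reduction = 100·(1 − 0.88944665) = 11.0553%.

11.0553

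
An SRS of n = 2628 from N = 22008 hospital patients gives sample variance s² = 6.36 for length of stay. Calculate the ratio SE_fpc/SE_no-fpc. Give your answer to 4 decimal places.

0.9384

f = n/N = 2628/22008 = 0.11941112.
SE_no-fpc = √(s²/n) = 0.049194424; SE_fpc = √((1−f)s²/n) = 0.046163898.
Ratio = √(1−f) = 0.93839697.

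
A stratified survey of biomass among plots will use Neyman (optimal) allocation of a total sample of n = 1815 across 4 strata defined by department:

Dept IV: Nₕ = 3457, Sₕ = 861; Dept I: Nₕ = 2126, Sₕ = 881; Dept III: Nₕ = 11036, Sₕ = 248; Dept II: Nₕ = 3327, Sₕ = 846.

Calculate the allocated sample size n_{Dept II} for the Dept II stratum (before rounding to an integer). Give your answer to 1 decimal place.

491.2

Neyman allocation: nₕ = n·NₕSₕ / Σⱼ NⱼSⱼ.
Σ NⱼSⱼ = 3457·861 + 2126·881 + 11036·248 + 3327·846 = 1.0401053 × 10^7.
n_{Dept II} = 1815·3327·846 / (1.0401053 × 10^7) = 491.2.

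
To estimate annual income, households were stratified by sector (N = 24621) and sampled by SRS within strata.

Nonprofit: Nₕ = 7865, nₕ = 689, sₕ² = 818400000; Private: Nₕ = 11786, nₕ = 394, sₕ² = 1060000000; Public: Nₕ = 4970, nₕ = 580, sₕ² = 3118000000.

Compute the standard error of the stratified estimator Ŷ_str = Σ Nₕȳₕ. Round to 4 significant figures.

2.336 × 10^7

Var(Ŷ_str) = Σₕ Nₕ²(1 − fₕ)sₕ²/nₕ.
Nonprofit: 7865²·(1 − 689/7865)·818400000/689 = 6.7039004 × 10^13.
Private: 11786²·(1 − 394/11786)·1060000000/394 = 3.6122355 × 10^14.
Public: 4970²·(1 − 580/4970)·3118000000/580 = 1.1729217 × 10^14.
Sum = 5.4555472 × 10^14.
SE = √(5.4555472 × 10^14) = 2.336 × 10^7.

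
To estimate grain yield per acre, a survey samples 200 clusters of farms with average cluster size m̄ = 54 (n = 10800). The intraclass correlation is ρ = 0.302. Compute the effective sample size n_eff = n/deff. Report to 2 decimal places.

deff = 1 + (54 − 1)·0.302 = 1 + 16.006 = 17.006.
n_eff = 10800 / 17.006 = 635.07.

635.07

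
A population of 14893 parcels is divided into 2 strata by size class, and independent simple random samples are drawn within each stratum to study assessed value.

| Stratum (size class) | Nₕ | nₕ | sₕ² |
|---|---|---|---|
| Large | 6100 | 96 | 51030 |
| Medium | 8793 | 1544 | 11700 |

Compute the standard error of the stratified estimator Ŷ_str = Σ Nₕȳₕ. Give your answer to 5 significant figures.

141250

Var(Ŷ_str) = Σₕ Nₕ²(1 − fₕ)sₕ²/nₕ.
Large: 6100²·(1 − 96/6100)·51030/96 = 1.9468158 × 10^10.
Medium: 8793²·(1 − 1544/8793)·11700/1544 = 4.8300735 × 10^8.
Sum = 1.9951165 × 10^10.
SE = √(1.9951165 × 10^10) = 141250.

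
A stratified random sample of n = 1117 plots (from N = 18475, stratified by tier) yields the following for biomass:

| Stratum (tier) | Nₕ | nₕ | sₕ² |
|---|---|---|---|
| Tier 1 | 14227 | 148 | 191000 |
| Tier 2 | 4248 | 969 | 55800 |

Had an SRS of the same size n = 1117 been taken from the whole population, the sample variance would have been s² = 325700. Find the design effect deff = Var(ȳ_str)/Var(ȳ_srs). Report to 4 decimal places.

Var(ȳ_str) = Σ Wₕ²(1−fₕ)sₕ²/nₕ with Wₕ = Nₕ/18475:
  Tier 1: (14227/18475)²·(1−148/14227)·191000/148 = 757.33477
  Tier 2: (4248/18475)²·(1−969/4248)·55800/969 = 2.3499978
  → Var(ȳ_str) = 759.68477.
Var(ȳ_srs) = (1 − 1117/18475)·325700/1117 = 273.95537.
deff = 759.68477 / 273.95537 = 2.7730.

2.7730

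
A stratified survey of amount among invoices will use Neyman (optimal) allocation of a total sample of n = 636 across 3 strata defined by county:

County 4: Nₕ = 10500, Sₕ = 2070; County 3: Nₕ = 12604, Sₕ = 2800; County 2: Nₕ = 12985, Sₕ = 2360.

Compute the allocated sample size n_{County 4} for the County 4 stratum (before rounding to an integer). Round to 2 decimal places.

Neyman allocation: nₕ = n·NₕSₕ / Σⱼ NⱼSⱼ.
Σ NⱼSⱼ = 10500·2070 + 12604·2800 + 12985·2360 = 8.76708 × 10^7.
n_{County 4} = 636·10500·2070 / (8.76708 × 10^7) = 157.67.

157.67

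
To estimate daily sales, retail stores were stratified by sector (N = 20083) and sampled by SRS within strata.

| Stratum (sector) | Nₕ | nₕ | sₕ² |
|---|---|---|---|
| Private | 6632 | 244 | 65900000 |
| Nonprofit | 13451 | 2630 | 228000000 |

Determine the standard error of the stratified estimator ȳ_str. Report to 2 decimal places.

244.24

Var(ȳ_str) = Σₕ Wₕ²(1 − fₕ)sₕ²/nₕ with Wₕ = Nₕ/N, N = 20083.
Private: Wₕ = 0.33022955; term = 0.33022955²·(1 − 0.03679131)·65900000/244 = 28369.249.
Nonprofit: Wₕ = 0.66977045; term = 0.66977045²·(1 − 0.19552450)·228000000/2630 = 31285.557.
Sum = 59654.806.
SE = √(59654.806) = 244.24.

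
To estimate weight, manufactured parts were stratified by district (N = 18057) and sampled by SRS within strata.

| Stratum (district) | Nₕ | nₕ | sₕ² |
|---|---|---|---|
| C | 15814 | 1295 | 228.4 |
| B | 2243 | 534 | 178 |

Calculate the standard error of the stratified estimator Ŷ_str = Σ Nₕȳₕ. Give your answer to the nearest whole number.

Var(Ŷ_str) = Σₕ Nₕ²(1 − fₕ)sₕ²/nₕ.
C: 15814²·(1 − 1295/15814)·228.4/1295 = 4.0495314 × 10^7.
B: 2243²·(1 − 534/2243)·178/534 = 1.2777623 × 10^6.
Sum = 4.1773076 × 10^7.
SE = √(4.1773076 × 10^7) = 6463.

6463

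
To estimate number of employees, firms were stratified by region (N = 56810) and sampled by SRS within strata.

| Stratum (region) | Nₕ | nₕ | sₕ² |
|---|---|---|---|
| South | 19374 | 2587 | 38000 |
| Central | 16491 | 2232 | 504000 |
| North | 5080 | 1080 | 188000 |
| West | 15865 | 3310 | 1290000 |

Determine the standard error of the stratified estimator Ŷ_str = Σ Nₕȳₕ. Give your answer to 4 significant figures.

Var(Ŷ_str) = Σₕ Nₕ²(1 − fₕ)sₕ²/nₕ.
South: 19374²·(1 − 2587/19374)·38000/2587 = 4.7772674 × 10^9.
Central: 16491²·(1 − 2232/16491)·504000/2232 = 5.3097296 × 10^10.
North: 5080²·(1 − 1080/5080)·188000/1080 = 3.5371852 × 10^9.
West: 15865²·(1 − 3310/15865)·1290000/3310 = 7.762802 × 10^10.
Sum = 1.3903977 × 10^11.
SE = √(1.3903977 × 10^11) = 372900.

372900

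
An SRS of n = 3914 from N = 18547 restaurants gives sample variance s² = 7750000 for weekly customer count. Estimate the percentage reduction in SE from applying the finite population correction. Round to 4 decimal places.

11.1761

f = n/N = 3914/18547 = 0.21103143.
SE_no-fpc = √(s²/n) = 44.497995; SE_fpc = √((1−f)s²/n) = 39.524856.
Ratio = √(1−f) = 0.88823903. Reduction = 100·(1 − 0.88823903) = 11.1761%.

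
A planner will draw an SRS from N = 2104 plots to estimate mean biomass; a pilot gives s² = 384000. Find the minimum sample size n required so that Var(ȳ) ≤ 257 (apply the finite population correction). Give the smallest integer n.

874

Without fpc, n₀ = s²/D = 384000/257 = 1494.1634.
With fpc, (1 − n/N)·s²/n ≤ D requires n ≥ n₀/(1 + n₀/N) = 1494.1634/(1 + 1494.1634/2104) = 873.7012.
Rounding up, n = 874.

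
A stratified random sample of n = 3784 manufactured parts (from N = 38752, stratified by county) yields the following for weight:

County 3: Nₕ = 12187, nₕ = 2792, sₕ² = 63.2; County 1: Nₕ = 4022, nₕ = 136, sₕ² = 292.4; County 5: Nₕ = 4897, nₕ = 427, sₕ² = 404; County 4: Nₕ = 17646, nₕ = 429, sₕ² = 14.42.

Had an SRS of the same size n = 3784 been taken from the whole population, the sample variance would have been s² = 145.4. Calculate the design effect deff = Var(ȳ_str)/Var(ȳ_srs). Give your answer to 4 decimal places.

1.2890

Var(ȳ_str) = Σ Wₕ²(1−fₕ)sₕ²/nₕ with Wₕ = Nₕ/38752:
  County 3: (12187/38752)²·(1−2792/12187)·63.2/2792 = 0.0017258658
  County 1: (4022/38752)²·(1−136/4022)·292.4/136 = 0.022376651
  County 5: (4897/38752)²·(1−427/4897)·404/427 = 0.013791226
  County 4: (17646/38752)²·(1−429/17646)·14.42/429 = 0.0068002281
  → Var(ȳ_str) = 0.044693971.
Var(ȳ_srs) = (1 − 3784/38752)·145.4/3784 = 0.034672883.
deff = 0.044693971 / 0.034672883 = 1.2890.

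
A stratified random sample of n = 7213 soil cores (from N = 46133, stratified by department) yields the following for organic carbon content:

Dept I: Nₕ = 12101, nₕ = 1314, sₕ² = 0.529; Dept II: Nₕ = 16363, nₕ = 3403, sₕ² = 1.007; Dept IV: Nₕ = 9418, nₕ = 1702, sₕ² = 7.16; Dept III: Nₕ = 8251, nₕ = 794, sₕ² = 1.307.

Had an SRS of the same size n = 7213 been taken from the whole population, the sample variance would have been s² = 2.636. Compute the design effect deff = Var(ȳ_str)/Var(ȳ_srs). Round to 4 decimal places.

Var(ȳ_str) = Σ Wₕ²(1−fₕ)sₕ²/nₕ with Wₕ = Nₕ/46133:
  Dept I: (12101/46133)²·(1−1314/12101)·0.529/1314 = 2.4692147 × 10^-5
  Dept II: (16363/46133)²·(1−3403/16363)·1.007/3403 = 2.9485742 × 10^-5
  Dept IV: (9418/46133)²·(1−1702/9418)·7.16/1702 = 1.4364185 × 10^-4
  Dept III: (8251/46133)²·(1−794/8251)·1.307/794 = 4.7588544 × 10^-5
  → Var(ȳ_str) = 2.4540828 × 10^-4.
Var(ȳ_srs) = (1 − 7213/46133)·2.636/7213 = 3.0831213 × 10^-4.
deff = (2.4540828 × 10^-4) / (3.0831213 × 10^-4) = 0.7960.

0.7960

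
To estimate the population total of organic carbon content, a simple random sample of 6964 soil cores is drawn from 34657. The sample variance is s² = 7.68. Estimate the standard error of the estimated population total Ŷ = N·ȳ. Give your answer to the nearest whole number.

Var(Ŷ) = N²·Var(ȳ) = N²·(1 − n/N)·s²/n.
f = 6964/34657 = 0.20094065; Var(ȳ) = 0.79905935·7.68/6964 = 8.8121422 × 10^-4.
Var(Ŷ) = 34657² · (8.8121422 × 10^-4) = 1.0584331 × 10^6.
SE(Ŷ) = √(1.0584331 × 10^6) = 1029.

1029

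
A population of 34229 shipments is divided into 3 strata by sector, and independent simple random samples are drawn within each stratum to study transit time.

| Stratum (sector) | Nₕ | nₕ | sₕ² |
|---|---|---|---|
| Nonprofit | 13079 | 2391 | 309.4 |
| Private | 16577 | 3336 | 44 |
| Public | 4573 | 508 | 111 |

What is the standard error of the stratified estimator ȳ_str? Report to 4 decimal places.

Var(ȳ_str) = Σₕ Wₕ²(1 − fₕ)sₕ²/nₕ with Wₕ = Nₕ/N, N = 34229.
Nonprofit: Wₕ = 0.38210290; term = 0.38210290²·(1 − 0.18281214)·309.4/2391 = 0.015439147.
Private: Wₕ = 0.48429694; term = 0.48429694²·(1 − 0.20124269)·44/3336 = 0.0024709556.
Public: Wₕ = 0.13360016; term = 0.13360016²·(1 − 0.11108681)·111/508 = 0.0034668304.
Sum = 0.021376933.
SE = √(0.021376933) = 0.1462.

0.1462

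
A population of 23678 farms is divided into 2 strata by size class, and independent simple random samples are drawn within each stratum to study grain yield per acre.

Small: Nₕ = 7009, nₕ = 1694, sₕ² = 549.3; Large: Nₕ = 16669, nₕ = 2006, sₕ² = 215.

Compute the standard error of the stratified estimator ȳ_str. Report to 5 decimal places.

0.26129

Var(ȳ_str) = Σₕ Wₕ²(1 − fₕ)sₕ²/nₕ with Wₕ = Nₕ/N, N = 23678.
Small: Wₕ = 0.29601318; term = 0.29601318²·(1 − 0.24168926)·549.3/1694 = 0.021545942.
Large: Wₕ = 0.70398682; term = 0.70398682²·(1 − 0.12034315)·215/2006 = 0.046725061.
Sum = 0.068271003.
SE = √(0.068271003) = 0.26129.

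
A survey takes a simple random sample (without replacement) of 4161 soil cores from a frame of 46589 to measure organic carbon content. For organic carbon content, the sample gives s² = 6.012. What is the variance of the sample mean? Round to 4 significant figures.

0.001316

Under SRS without replacement, Var(ȳ) = (1 − f)·s²/n with f = n/N = 4161/46589 = 0.08931293.
Var(ȳ) = (1 − 0.08931293)·6.012/4161 = 0.91068707·0.001444845 = 0.0013158017.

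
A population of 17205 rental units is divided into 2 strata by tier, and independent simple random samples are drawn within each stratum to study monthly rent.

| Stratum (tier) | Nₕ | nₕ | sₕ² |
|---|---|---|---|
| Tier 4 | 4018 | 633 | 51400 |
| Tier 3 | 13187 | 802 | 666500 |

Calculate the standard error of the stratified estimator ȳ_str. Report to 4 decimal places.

21.5000

Var(ȳ_str) = Σₕ Wₕ²(1 − fₕ)sₕ²/nₕ with Wₕ = Nₕ/N, N = 17205.
Tier 4: Wₕ = 0.23353676; term = 0.23353676²·(1 − 0.15754107)·51400/633 = 3.7309434.
Tier 3: Wₕ = 0.76646324; term = 0.76646324²·(1 − 0.06081747)·666500/802 = 458.52017.
Sum = 462.25111.
SE = √(462.25111) = 21.5000.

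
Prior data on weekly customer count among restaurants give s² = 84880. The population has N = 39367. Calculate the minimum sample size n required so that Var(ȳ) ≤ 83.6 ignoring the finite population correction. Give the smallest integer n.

Without fpc, n₀ = s²/D = 84880/83.6 = 1015.3110.
Rounding up, n = 1016.

1016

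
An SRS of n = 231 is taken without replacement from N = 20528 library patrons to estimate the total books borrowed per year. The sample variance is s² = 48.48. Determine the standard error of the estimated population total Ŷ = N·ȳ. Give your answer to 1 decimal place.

9351.1

Var(Ŷ) = N²·Var(ȳ) = N²·(1 − n/N)·s²/n.
f = 231/20528 = 0.01125292; Var(ȳ) = 0.98874708·48.48/231 = 0.20750848.
Var(Ŷ) = 20528² · 0.20750848 = 8.7443821 × 10^7.
SE(Ŷ) = √(8.7443821 × 10^7) = 9351.1.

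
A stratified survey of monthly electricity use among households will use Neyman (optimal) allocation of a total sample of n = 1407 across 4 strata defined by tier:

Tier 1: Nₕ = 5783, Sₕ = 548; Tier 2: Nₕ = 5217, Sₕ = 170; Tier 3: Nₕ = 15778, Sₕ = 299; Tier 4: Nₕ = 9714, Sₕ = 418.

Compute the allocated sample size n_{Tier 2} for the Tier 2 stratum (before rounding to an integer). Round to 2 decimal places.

97.23

Neyman allocation: nₕ = n·NₕSₕ / Σⱼ NⱼSⱼ.
Σ NⱼSⱼ = 5783·548 + 5217·170 + 15778·299 + 9714·418 = 1.2834048 × 10^7.
n_{Tier 2} = 1407·5217·170 / (1.2834048 × 10^7) = 97.23.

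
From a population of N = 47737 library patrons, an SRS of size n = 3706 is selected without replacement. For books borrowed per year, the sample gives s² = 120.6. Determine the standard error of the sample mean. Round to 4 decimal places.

Under SRS without replacement, Var(ȳ) = (1 − f)·s²/n with f = n/N = 3706/47737 = 0.07763370.
Var(ȳ) = (1 − 0.07763370)·120.6/3706 = 0.92236630·0.032541824 = 0.030015482.
SE(ȳ) = √(0.030015482) = 0.1732.

0.1732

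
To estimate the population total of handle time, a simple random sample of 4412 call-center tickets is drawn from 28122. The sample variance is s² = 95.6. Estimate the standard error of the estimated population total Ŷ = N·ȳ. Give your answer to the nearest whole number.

Var(Ŷ) = N²·Var(ȳ) = N²·(1 − n/N)·s²/n.
f = 4412/28122 = 0.15688785; Var(ȳ) = 0.84311215·95.6/4412 = 0.018268704.
Var(Ŷ) = 28122² · 0.018268704 = 1.4447748 × 10^7.
SE(Ŷ) = √(1.4447748 × 10^7) = 3801.

3801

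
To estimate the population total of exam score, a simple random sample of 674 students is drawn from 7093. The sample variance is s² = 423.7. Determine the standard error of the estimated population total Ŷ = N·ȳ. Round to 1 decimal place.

5349.9

Var(Ŷ) = N²·Var(ȳ) = N²·(1 − n/N)·s²/n.
f = 674/7093 = 0.09502326; Var(ȳ) = 0.90497674·423.7/674 = 0.56890006.
Var(Ŷ) = 7093² · 0.56890006 = 2.8621731 × 10^7.
SE(Ŷ) = √(2.8621731 × 10^7) = 5349.9.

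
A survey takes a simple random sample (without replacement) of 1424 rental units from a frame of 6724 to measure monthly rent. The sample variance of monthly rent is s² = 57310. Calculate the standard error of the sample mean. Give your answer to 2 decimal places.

5.63

Under SRS without replacement, Var(ȳ) = (1 − f)·s²/n with f = n/N = 1424/6724 = 0.21177870.
Var(ȳ) = (1 − 0.21177870)·57310/1424 = 0.78822130·40.245787 = 31.722586.
SE(ȳ) = √(31.722586) = 5.63.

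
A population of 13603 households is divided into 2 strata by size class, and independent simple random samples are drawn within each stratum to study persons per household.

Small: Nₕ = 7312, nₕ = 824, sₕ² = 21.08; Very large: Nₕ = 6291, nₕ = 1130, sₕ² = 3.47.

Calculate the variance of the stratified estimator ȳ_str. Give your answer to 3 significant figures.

Var(ȳ_str) = Σₕ Wₕ²(1 − fₕ)sₕ²/nₕ with Wₕ = Nₕ/N, N = 13603.
Small: Wₕ = 0.53752849; term = 0.53752849²·(1 − 0.11269147)·21.08/824 = 0.0065587492.
Very large: Wₕ = 0.46247151; term = 0.46247151²·(1 − 0.17962168)·3.47/1130 = 5.3880942 × 10^-4.
Sum = 0.0070975586.

0.00710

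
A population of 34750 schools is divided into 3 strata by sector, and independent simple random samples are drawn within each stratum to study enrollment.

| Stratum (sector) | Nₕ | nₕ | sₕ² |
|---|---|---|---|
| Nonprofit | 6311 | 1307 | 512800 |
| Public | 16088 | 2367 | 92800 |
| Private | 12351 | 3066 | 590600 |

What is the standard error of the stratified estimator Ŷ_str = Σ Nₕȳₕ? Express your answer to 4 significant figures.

Var(Ŷ_str) = Σₕ Nₕ²(1 − fₕ)sₕ²/nₕ.
Nonprofit: 6311²·(1 − 1307/6311)·512800/1307 = 1.2390474 × 10^10.
Public: 16088²·(1 − 2367/16088)·92800/2367 = 8.6544115 × 10^9.
Private: 12351²·(1 − 3066/12351)·590600/3066 = 2.2090489 × 10^10.
Sum = 4.3135375 × 10^10.
SE = √(4.3135375 × 10^10) = 207700.

207700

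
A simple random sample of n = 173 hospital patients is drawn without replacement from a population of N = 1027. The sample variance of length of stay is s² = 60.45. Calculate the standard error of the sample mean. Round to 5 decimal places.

0.53904

Under SRS without replacement, Var(ȳ) = (1 − f)·s²/n with f = n/N = 173/1027 = 0.16845180.
Var(ȳ) = (1 − 0.16845180)·60.45/173 = 0.83154820·0.34942197 = 0.29056121.
SE(ȳ) = √(0.29056121) = 0.53904.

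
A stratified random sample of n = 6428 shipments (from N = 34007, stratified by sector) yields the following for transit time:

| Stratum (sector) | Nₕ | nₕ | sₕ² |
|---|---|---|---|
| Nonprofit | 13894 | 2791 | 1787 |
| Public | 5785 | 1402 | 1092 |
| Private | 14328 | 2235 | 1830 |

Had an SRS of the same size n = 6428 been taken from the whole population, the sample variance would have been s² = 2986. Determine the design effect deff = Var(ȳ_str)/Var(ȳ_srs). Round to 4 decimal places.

Var(ȳ_str) = Σ Wₕ²(1−fₕ)sₕ²/nₕ with Wₕ = Nₕ/34007:
  Nonprofit: (13894/34007)²·(1−2791/13894)·1787/2791 = 0.085407441
  Public: (5785/34007)²·(1−1402/5785)·1092/1402 = 0.017077049
  Private: (14328/34007)²·(1−2235/14328)·1830/2235 = 0.12267514
  → Var(ȳ_str) = 0.22515963.
Var(ȳ_srs) = (1 − 6428/34007)·2986/6428 = 0.37672473.
deff = 0.22515963 / 0.37672473 = 0.5977.

0.5977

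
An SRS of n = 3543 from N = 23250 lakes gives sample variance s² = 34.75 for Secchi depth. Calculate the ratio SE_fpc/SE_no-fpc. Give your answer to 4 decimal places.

f = n/N = 3543/23250 = 0.15238710.
SE_no-fpc = √(s²/n) = 0.099035712; SE_fpc = √((1−f)s²/n) = 0.091178115.
Ratio = √(1−f) = 0.92065895.

0.9207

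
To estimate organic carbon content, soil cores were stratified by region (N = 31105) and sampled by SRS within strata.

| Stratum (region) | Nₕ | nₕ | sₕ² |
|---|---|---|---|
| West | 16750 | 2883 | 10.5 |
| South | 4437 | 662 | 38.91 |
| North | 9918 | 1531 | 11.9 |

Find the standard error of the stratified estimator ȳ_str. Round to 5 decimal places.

0.05060

Var(ȳ_str) = Σₕ Wₕ²(1 − fₕ)sₕ²/nₕ with Wₕ = Nₕ/N, N = 31105.
West: Wₕ = 0.53849863; term = 0.53849863²·(1 − 0.17211940)·10.5/2883 = 8.7434247 × 10^-4.
South: Wₕ = 0.14264588; term = 0.14264588²·(1 − 0.14919991)·38.91/662 = 0.0010175347.
North: Wₕ = 0.31885549; term = 0.31885549²·(1 − 0.15436580)·11.9/1531 = 6.6825483 × 10^-4.
Sum = 0.002560132.
SE = √(0.002560132) = 0.05060.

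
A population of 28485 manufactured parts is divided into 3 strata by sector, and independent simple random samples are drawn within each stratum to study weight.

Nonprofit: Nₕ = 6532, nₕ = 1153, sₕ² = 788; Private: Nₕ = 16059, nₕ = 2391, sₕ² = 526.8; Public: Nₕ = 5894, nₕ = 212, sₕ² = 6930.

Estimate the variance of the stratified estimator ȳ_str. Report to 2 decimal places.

1.44

Var(ȳ_str) = Σₕ Wₕ²(1 − fₕ)sₕ²/nₕ with Wₕ = Nₕ/N, N = 28485.
Nonprofit: Wₕ = 0.22931367; term = 0.22931367²·(1 − 0.17651562)·788/1153 = 0.02959458.
Private: Wₕ = 0.56377041; term = 0.56377041²·(1 − 0.14888847)·526.8/2391 = 0.059601503.
Public: Wₕ = 0.20691592; term = 0.20691592²·(1 − 0.03596878)·6930/212 = 1.3491999.
Sum = 1.438396.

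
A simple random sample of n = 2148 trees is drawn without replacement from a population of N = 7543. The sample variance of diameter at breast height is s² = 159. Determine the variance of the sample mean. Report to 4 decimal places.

Under SRS without replacement, Var(ȳ) = (1 − f)·s²/n with f = n/N = 2148/7543 = 0.28476733.
Var(ȳ) = (1 − 0.28476733)·159/2148 = 0.71523267·0.074022346 = 0.0529432.

0.0529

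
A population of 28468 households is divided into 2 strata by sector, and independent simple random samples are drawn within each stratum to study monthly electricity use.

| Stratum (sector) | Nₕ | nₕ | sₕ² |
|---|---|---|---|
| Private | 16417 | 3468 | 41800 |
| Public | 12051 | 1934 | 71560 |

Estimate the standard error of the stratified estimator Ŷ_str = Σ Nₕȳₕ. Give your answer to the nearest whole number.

Var(Ŷ_str) = Σₕ Nₕ²(1 − fₕ)sₕ²/nₕ.
Private: 16417²·(1 − 3468/16417)·41800/3468 = 2.5622837 × 10^9.
Public: 12051²·(1 − 1934/12051)·71560/1934 = 4.5111649 × 10^9.
Sum = 7.0734486 × 10^9.
SE = √(7.0734486 × 10^9) = 84104.

84104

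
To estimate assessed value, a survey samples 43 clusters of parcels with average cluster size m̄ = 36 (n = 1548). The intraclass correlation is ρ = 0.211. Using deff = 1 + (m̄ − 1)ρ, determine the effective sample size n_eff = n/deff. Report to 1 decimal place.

184.6

deff = 1 + (36 − 1)·0.211 = 1 + 7.385 = 8.385.
n_eff = 1548 / 8.385 = 184.6.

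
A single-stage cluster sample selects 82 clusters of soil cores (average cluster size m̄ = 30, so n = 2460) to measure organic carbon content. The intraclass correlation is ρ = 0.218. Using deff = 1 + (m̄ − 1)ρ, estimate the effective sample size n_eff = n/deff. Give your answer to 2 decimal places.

deff = 1 + (30 − 1)·0.218 = 1 + 6.322 = 7.322.
n_eff = 2460 / 7.322 = 335.97.

335.97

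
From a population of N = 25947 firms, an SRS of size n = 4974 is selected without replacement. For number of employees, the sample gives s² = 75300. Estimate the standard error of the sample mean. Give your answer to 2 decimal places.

3.50

Under SRS without replacement, Var(ȳ) = (1 − f)·s²/n with f = n/N = 4974/25947 = 0.19169846.
Var(ȳ) = (1 − 0.19169846)·75300/4974 = 0.80830154·15.138721 = 12.236652.
SE(ȳ) = √(12.236652) = 3.50.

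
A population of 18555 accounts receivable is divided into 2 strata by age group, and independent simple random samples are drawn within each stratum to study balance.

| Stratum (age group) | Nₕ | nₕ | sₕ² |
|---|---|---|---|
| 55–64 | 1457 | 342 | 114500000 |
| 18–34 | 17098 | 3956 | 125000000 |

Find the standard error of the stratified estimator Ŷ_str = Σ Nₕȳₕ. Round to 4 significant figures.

Var(Ŷ_str) = Σₕ Nₕ²(1 − fₕ)sₕ²/nₕ.
55–64: 1457²·(1 − 342/1457)·114500000/342 = 5.4389341 × 10^11.
18–34: 17098²·(1 − 3956/17098)·125000000/3956 = 7.1000353 × 10^12.
Sum = 7.6439287 × 10^12.
SE = √(7.6439287 × 10^12) = 2.765 × 10^6.

2.765 × 10^6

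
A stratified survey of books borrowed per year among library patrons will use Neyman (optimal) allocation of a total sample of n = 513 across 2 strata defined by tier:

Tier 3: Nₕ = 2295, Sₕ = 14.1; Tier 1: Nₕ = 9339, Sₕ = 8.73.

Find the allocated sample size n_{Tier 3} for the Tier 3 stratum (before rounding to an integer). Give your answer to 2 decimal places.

145.76

Neyman allocation: nₕ = n·NₕSₕ / Σⱼ NⱼSⱼ.
Σ NⱼSⱼ = 2295·14.1 + 9339·8.73 = 113888.97.
n_{Tier 3} = 513·2295·14.1 / 113888.97 = 145.76.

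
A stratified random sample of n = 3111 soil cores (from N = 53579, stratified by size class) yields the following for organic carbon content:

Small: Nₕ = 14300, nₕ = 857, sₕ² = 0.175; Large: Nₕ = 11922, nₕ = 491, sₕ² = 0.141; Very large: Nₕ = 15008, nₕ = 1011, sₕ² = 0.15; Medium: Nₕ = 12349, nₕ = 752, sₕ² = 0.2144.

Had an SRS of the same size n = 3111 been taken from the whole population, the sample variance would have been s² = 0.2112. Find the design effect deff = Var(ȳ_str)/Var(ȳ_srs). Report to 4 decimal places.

Var(ȳ_str) = Σ Wₕ²(1−fₕ)sₕ²/nₕ with Wₕ = Nₕ/53579:
  Small: (14300/53579)²·(1−857/14300)·0.175/857 = 1.3674147 × 10^-5
  Large: (11922/53579)²·(1−491/11922)·0.141/491 = 1.3632696 × 10^-5
  Very large: (15008/53579)²·(1−1011/15008)·0.15/1011 = 1.0856971 × 10^-5
  Medium: (12349/53579)²·(1−752/12349)·0.2144/752 = 1.422313 × 10^-5
  → Var(ȳ_str) = 5.2386944 × 10^-5.
Var(ȳ_srs) = (1 − 3111/53579)·0.2112/3111 = 6.3946296 × 10^-5.
deff = (5.2386944 × 10^-5) / (6.3946296 × 10^-5) = 0.8192.

0.8192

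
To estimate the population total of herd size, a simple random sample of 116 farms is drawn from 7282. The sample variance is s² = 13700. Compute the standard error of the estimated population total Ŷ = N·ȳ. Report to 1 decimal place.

Var(Ŷ) = N²·Var(ȳ) = N²·(1 − n/N)·s²/n.
f = 116/7282 = 0.01592969; Var(ȳ) = 0.98407031·13700/116 = 116.2221.
Var(Ŷ) = 7282² · 116.2221 = 6.1629702 × 10^9.
SE(Ŷ) = √(6.1629702 × 10^9) = 78504.6.

78504.6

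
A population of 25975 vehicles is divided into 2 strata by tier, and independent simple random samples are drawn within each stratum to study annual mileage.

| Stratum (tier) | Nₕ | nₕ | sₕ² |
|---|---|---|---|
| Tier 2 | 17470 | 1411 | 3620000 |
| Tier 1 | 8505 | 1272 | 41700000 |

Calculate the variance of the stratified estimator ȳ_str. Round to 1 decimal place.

4055.8

Var(ȳ_str) = Σₕ Wₕ²(1 − fₕ)sₕ²/nₕ with Wₕ = Nₕ/N, N = 25975.
Tier 2: Wₕ = 0.67256978; term = 0.67256978²·(1 − 0.08076703)·3620000/1411 = 1066.7972.
Tier 1: Wₕ = 0.32743022; term = 0.32743022²·(1 − 0.14955908)·41700000/1272 = 2989.0323.
Sum = 4055.8295.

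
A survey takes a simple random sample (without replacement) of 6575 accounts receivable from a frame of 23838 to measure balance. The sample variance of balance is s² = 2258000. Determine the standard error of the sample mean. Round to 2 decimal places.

Under SRS without replacement, Var(ȳ) = (1 − f)·s²/n with f = n/N = 6575/23838 = 0.27582012.
Var(ȳ) = (1 − 0.27582012)·2258000/6575 = 0.72417988·343.42205 = 248.69934.
SE(ȳ) = √(248.69934) = 15.77.

15.77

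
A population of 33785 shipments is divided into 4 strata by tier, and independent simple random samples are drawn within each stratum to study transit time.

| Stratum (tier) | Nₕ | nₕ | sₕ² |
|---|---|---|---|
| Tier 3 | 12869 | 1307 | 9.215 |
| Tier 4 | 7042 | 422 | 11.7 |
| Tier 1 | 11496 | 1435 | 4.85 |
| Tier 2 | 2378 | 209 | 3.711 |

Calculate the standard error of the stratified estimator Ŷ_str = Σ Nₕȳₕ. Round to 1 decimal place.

1680.5

Var(Ŷ_str) = Σₕ Nₕ²(1 − fₕ)sₕ²/nₕ.
Tier 3: 12869²·(1 − 1307/12869)·9.215/1307 = 1.0490532 × 10^6.
Tier 4: 7042²·(1 − 422/7042)·11.7/422 = 1.2924907 × 10^6.
Tier 1: 11496²·(1 − 1435/11496)·4.85/1435 = 390910.87.
Tier 2: 2378²·(1 − 209/2378)·3.711/209 = 91583.254.
Sum = 2.824038 × 10^6.
SE = √(2.824038 × 10^6) = 1680.5.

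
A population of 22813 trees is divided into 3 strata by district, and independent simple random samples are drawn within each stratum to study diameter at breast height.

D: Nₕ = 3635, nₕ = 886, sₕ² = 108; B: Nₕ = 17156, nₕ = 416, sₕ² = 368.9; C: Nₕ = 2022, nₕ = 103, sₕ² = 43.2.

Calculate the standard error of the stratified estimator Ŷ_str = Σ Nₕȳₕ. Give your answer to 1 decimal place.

Var(Ŷ_str) = Σₕ Nₕ²(1 − fₕ)sₕ²/nₕ.
D: 3635²·(1 − 886/3635)·108/886 = 1.2180614 × 10^6.
B: 17156²·(1 − 416/17156)·368.9/416 = 2.5467529 × 10^8.
C: 2022²·(1 − 103/2022)·43.2/103 = 1.6274312 × 10^6.
Sum = 2.5752078 × 10^8.
SE = √(2.5752078 × 10^8) = 16047.5.

16047.5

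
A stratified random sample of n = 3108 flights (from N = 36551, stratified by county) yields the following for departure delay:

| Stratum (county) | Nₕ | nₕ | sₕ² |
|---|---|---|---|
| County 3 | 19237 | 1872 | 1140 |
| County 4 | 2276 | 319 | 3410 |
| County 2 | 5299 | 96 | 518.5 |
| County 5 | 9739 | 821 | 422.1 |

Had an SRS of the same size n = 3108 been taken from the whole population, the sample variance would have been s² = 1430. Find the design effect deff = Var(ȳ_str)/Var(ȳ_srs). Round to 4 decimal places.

0.7905

Var(ȳ_str) = Σ Wₕ²(1−fₕ)sₕ²/nₕ with Wₕ = Nₕ/36551:
  County 3: (19237/36551)²·(1−1872/19237)·1140/1872 = 0.15226939
  County 4: (2276/36551)²·(1−319/2276)·3410/319 = 0.035639225
  County 2: (5299/36551)²·(1−96/5299)·518.5/96 = 0.11146198
  County 5: (9739/36551)²·(1−821/9739)·422.1/821 = 0.033423775
  → Var(ȳ_str) = 0.33279437.
Var(ȳ_srs) = (1 − 3108/36551)·1430/3108 = 0.42097954.
deff = 0.33279437 / 0.42097954 = 0.7905.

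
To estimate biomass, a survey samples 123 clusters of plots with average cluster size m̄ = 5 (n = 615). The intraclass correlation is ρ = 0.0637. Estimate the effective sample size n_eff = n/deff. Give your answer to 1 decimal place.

490.1

deff = 1 + (5 − 1)·0.0637 = 1 + 0.2548 = 1.2548.
n_eff = 615 / 1.2548 = 490.1.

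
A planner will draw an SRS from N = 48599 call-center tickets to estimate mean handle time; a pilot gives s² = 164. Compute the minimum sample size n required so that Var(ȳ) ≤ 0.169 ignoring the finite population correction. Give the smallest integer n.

Without fpc, n₀ = s²/D = 164/0.169 = 970.4142.
Rounding up, n = 971.

971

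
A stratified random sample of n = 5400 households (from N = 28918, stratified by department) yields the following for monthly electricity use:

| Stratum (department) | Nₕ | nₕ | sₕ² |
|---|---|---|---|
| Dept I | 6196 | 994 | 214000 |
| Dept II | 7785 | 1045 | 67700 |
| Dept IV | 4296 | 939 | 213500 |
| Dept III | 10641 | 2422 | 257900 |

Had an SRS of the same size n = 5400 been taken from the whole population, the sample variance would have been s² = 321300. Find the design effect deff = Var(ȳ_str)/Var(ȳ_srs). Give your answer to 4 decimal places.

Var(ȳ_str) = Σ Wₕ²(1−fₕ)sₕ²/nₕ with Wₕ = Nₕ/28918:
  Dept I: (6196/28918)²·(1−994/6196)·214000/994 = 8.2979849
  Dept II: (7785/28918)²·(1−1045/7785)·67700/1045 = 4.0649423
  Dept IV: (4296/28918)²·(1−939/4296)·213500/939 = 3.9211314
  Dept III: (10641/28918)²·(1−2422/10641)·257900/2422 = 11.136331
  → Var(ȳ_str) = 27.42039.
Var(ȳ_srs) = (1 − 5400/28918)·321300/5400 = 48.389273.
deff = 27.42039 / 48.389273 = 0.5667.

0.5667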